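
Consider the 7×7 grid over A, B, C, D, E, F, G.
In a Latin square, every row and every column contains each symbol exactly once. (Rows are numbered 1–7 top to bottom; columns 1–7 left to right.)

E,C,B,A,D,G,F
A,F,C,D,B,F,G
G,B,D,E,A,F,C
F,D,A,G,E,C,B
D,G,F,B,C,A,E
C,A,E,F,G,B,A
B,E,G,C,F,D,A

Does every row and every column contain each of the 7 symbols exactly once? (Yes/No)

No

Row 6 contains A twice (at columns 2 and 7); row 2 is also not a permutation.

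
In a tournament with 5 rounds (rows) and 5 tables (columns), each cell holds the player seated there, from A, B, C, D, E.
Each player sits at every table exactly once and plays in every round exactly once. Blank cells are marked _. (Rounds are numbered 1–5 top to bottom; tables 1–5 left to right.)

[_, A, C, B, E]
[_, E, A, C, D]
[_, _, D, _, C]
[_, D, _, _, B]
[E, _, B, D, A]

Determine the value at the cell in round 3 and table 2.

B

Round 3 already has {C, D} and table 2 already has {A, D, E}, so round 3, table 2 must be B.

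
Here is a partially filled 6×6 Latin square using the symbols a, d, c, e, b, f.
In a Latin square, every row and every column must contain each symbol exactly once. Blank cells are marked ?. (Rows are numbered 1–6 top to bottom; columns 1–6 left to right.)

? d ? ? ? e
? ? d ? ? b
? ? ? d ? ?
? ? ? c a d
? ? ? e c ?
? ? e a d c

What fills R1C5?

f

Row 2, column 4: row 2 has {d, b} and column 4 has {a, d, c, e}, leaving only f.
Row 1, column 4: row 1 has {d, e} and column 4 has {a, d, c, e, f}, leaving only b.
Row 1 already has {d, e, b} and column 5 already has {a, d, c}, so row 1, column 5 must be f.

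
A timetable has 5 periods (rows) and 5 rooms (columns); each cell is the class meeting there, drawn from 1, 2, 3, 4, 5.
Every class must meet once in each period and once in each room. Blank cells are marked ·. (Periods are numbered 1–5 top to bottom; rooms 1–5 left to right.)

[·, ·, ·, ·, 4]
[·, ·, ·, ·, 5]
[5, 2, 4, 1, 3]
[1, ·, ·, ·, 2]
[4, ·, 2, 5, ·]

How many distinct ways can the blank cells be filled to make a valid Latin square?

Period 1, room 1: eliminating its period and room leaves {2, 3}.
Period 1, room 2: eliminating its period and room leaves {1, 3, 5}.
Period 1, room 3: eliminating its period and room leaves {1, 3, 5}.
Period 1, room 4: eliminating its period and room leaves {2, 3}.
Period 2, room 1: eliminating its period and room leaves {2, 3}.
Period 2, room 2: eliminating its period and room leaves {1, 3, 4}.
Period 2, room 3: eliminating its period and room leaves {1, 3}.
Period 2, room 4: eliminating its period and room leaves {2, 3, 4}.
Period 4, room 2: eliminating its period and room leaves {3, 4, 5}.
Period 4, room 3: eliminating its period and room leaves {3, 5}.
Period 4, room 4: eliminating its period and room leaves {3, 4}.
Period 5, room 2: eliminating its period and room leaves {1, 3}.
Period 5, room 5: eliminating its period and room leaves {1}.
Enumerating the assignments across these blanks that avoid any period or room repeat gives 3 completions.

3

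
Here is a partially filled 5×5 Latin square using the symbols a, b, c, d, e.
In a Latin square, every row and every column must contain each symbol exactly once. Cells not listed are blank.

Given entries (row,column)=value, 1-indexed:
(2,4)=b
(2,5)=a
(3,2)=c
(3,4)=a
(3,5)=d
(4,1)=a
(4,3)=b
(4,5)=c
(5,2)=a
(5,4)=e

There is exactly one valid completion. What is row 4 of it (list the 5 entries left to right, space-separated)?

a e b d c

Row 4, column 4: row 4 has {a, b, c} and column 4 has {a, b, e}, leaving only d.
Row 4, column 2: row 4 has {a, b, c, d} and column 2 has {a, c}, leaving only e.
So row 4 reads: a e b d c.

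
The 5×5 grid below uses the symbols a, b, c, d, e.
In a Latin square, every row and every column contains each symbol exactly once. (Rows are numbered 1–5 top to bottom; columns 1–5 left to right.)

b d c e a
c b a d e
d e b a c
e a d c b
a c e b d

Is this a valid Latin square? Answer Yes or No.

Each row is a permutation of the 5 symbols, and so is each column.

Yes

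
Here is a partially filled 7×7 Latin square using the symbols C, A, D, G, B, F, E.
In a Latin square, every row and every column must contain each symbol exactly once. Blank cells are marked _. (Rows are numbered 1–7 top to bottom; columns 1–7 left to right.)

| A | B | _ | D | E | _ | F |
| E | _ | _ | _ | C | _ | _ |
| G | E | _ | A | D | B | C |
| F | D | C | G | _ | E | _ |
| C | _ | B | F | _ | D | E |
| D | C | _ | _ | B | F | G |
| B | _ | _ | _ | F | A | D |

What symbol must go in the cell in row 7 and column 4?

C

Row 1, column 3: row 1 has {A, D, B, F, E} and column 3 has {C, B}, leaving only G.
Row 1, column 6: row 1 has {A, D, G, B, F, E} and column 6 has {A, D, B, F, E}, leaving only C.
Row 2, column 4: row 2 has {C, E} and column 4 has {A, D, G, F}, leaving only B.
Row 2, column 6: row 2 has {C, B, E} and column 6 has {C, A, D, B, F, E}, leaving only G.
Row 2, column 7: row 2 has {C, G, B, E} and column 7 has {C, D, G, F, E}, leaving only A.
Row 2, column 2: row 2 has {C, A, G, B, E} and column 2 has {C, D, B, E}, leaving only F.
Row 2, column 3: row 2 has {C, A, G, B, F, E} and column 3 has {C, G, B}, leaving only D.
Row 3, column 3: row 3 has {C, A, D, G, B, E} and column 3 has {C, D, G, B}, leaving only F.
Row 4, column 5: row 4 has {C, D, G, F, E} and column 5 has {C, D, B, F, E}, leaving only A.
Row 4, column 7: row 4 has {C, A, D, G, F, E} and column 7 has {C, A, D, G, F, E}, leaving only B.
Row 5, column 5: row 5 has {C, D, B, F, E} and column 5 has {C, A, D, B, F, E}, leaving only G.
Row 5, column 2: row 5 has {C, D, G, B, F, E} and column 2 has {C, D, B, F, E}, leaving only A.
Row 6, column 4: row 6 has {C, D, G, B, F} and column 4 has {A, D, G, B, F}, leaving only E.
Row 7 already has {A, D, B, F} and column 4 already has {A, D, G, B, F, E}, so row 7, column 4 must be C.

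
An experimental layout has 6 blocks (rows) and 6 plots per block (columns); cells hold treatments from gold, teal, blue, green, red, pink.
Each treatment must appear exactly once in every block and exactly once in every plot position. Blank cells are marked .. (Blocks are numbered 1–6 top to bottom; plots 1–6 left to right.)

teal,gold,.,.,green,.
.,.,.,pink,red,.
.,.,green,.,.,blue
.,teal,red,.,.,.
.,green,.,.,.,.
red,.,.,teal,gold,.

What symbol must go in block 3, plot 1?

pink

Block 2, plot 2: block 2 has {red, pink} and plot 2 has {gold, teal, green}, leaving only blue.
Block 6, plot 2: block 6 has {gold, teal, red} and plot 2 has {gold, teal, blue, green}, leaving only pink.
Block 3, plot 2: block 3 has {blue, green} and plot 2 has {gold, teal, blue, green, pink}, leaving only red.
Block 3, plot 4: block 3 has {blue, green, red} and plot 4 has {teal, pink}, leaving only gold.
Block 3 already has {gold, blue, green, red} and plot 1 already has {teal, red}, so block 3, plot 1 must be pink.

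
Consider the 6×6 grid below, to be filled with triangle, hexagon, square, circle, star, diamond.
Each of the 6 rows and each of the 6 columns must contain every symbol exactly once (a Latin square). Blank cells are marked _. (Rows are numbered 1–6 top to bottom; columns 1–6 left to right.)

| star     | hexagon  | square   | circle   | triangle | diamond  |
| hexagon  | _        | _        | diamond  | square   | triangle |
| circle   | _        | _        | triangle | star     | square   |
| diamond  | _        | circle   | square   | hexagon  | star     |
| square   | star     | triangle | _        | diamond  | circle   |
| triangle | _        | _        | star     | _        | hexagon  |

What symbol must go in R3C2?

diamond

Row 3 already has {triangle, square, circle, star} and column 2 already has {hexagon, star}, so row 3, column 2 must be diamond.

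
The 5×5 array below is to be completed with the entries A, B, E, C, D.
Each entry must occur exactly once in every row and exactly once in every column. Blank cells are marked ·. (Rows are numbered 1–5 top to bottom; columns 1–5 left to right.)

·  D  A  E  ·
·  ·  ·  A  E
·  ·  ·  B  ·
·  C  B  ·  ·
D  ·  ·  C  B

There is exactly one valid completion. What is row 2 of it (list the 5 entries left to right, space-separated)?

C B D A E

Row 2, column 2: row 2 has {A, E} and column 2 has {C, D}, leaving only B.
Row 2, column 1: row 2 has {A, B, E} and column 1 has {D}, leaving only C.
Row 2, column 3: row 2 has {A, B, E, C} and column 3 has {A, B}, leaving only D.
So row 2 reads: C B D A E.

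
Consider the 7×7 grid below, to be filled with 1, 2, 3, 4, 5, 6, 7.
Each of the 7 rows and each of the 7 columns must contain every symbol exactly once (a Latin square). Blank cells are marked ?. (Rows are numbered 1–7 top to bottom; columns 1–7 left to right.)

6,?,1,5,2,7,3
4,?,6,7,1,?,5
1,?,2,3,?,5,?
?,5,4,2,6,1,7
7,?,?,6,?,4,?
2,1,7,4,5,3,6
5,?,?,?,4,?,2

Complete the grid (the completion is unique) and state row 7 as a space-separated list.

Row 7, column 3: row 7 has {2, 4, 5} and column 3 has {1, 2, 4, 6, 7}, leaving only 3.
Row 7, column 4: row 7 has {2, 3, 4, 5} and column 4 has {2, 3, 4, 5, 6, 7}, leaving only 1.
Row 7, column 6: row 7 has {1, 2, 3, 4, 5} and column 6 has {1, 3, 4, 5, 7}, leaving only 6.
Row 7, column 2: row 7 has {1, 2, 3, 4, 5, 6} and column 2 has {1, 5}, leaving only 7.
So row 7 reads: 5 7 3 1 4 6 2.

5 7 3 1 4 6 2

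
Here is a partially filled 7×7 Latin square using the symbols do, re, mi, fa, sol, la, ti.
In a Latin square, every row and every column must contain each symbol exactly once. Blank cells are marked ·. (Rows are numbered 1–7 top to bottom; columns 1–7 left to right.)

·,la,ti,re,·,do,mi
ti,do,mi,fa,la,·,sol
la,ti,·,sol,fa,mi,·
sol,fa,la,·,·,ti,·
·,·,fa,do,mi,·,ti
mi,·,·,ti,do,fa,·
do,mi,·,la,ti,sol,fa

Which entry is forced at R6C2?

Row 1, column 1: row 1 has {do, re, mi, la, ti} and column 1 has {do, mi, sol, la, ti}, leaving only fa.
Row 1, column 5: row 1 has {do, re, mi, fa, la, ti} and column 5 has {do, mi, fa, la, ti}, leaving only sol.
Row 2, column 6: row 2 has {do, mi, fa, sol, la, ti} and column 6 has {do, mi, fa, sol, ti}, leaving only re.
Row 4, column 4: row 4 has {fa, sol, la, ti} and column 4 has {do, re, fa, sol, la, ti}, leaving only mi.
Row 4, column 5: row 4 has {mi, fa, sol, la, ti} and column 5 has {do, mi, fa, sol, la, ti}, leaving only re.
Row 4, column 7: row 4 has {re, mi, fa, sol, la, ti} and column 7 has {mi, fa, sol, ti}, leaving only do.
Row 3, column 7: row 3 has {mi, fa, sol, la, ti} and column 7 has {do, mi, fa, sol, ti}, leaving only re.
Row 3, column 3: row 3 has {re, mi, fa, sol, la, ti} and column 3 has {mi, fa, la, ti}, leaving only do.
Row 5, column 1: row 5 has {do, mi, fa, ti} and column 1 has {do, mi, fa, sol, la, ti}, leaving only re.
Row 5, column 2: row 5 has {do, re, mi, fa, ti} and column 2 has {do, mi, fa, la, ti}, leaving only sol.
Row 6 already has {do, mi, fa, ti} and column 2 already has {do, mi, fa, sol, la, ti}, so row 6, column 2 must be re.

re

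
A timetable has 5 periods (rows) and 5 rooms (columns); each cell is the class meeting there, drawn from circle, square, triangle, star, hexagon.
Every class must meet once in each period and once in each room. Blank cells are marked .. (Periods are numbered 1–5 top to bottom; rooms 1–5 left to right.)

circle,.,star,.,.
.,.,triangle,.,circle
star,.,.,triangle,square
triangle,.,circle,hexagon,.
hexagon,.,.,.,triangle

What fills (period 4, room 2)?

square

Period 1, room 4: period 1 has {circle, star} and room 4 has {triangle, hexagon}, leaving only square.
Period 1, room 5: period 1 has {circle, square, star} and room 5 has {circle, square, triangle}, leaving only hexagon.
Period 1, room 2: period 1 has {circle, square, star, hexagon} and room 2 has {}, leaving only triangle.
Period 2, room 1: period 2 has {circle, triangle} and room 1 has {circle, triangle, star, hexagon}, leaving only square.
Period 2, room 4: period 2 has {circle, square, triangle} and room 4 has {square, triangle, hexagon}, leaving only star.
Period 2, room 2: period 2 has {circle, square, triangle, star} and room 2 has {triangle}, leaving only hexagon.
Period 3, room 2: period 3 has {square, triangle, star} and room 2 has {triangle, hexagon}, leaving only circle.
Period 3, room 3: period 3 has {circle, square, triangle, star} and room 3 has {circle, triangle, star}, leaving only hexagon.
Period 4, room 5: period 4 has {circle, triangle, hexagon} and room 5 has {circle, square, triangle, hexagon}, leaving only star.
Period 4 already has {circle, triangle, star, hexagon} and room 2 already has {circle, triangle, hexagon}, so period 4, room 2 must be square.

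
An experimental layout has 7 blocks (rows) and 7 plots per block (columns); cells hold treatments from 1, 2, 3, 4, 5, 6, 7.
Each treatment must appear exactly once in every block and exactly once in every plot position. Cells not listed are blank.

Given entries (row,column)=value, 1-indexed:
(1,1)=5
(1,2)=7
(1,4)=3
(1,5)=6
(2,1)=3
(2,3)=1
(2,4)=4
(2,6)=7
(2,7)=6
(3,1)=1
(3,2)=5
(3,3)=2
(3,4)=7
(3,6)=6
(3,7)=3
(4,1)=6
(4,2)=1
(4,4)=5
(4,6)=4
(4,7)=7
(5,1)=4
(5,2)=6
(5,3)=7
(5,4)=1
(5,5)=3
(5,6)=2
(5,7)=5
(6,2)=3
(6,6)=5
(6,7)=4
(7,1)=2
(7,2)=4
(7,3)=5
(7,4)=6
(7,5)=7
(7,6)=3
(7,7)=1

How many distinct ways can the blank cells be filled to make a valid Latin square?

1

Block 1, plot 3: eliminating its block and plot leaves {4}.
Block 1, plot 6: eliminating its block and plot leaves {1}.
Block 1, plot 7: eliminating its block and plot leaves {2}.
Block 2, plot 2: eliminating its block and plot leaves {2}.
Block 2, plot 5: eliminating its block and plot leaves {2, 5}.
Block 3, plot 5: eliminating its block and plot leaves {4}.
Block 4, plot 3: eliminating its block and plot leaves {3}.
Block 4, plot 5: eliminating its block and plot leaves {2}.
Block 6, plot 1: eliminating its block and plot leaves {7}.
Block 6, plot 3: eliminating its block and plot leaves {6}.
Block 6, plot 4: eliminating its block and plot leaves {2}.
Block 6, plot 5: eliminating its block and plot leaves {1, 2}.
Only one assignment across all blanks avoids any block or plot repeat, giving 1 completion.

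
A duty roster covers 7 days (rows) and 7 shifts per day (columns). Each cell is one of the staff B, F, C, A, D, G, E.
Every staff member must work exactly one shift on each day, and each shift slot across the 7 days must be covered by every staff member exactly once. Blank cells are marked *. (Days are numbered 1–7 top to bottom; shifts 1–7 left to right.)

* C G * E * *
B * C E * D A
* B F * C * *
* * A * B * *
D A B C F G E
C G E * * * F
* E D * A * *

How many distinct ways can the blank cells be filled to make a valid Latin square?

7

Day 1, shift 1: eliminating its day and shift leaves {F, A}.
Day 1, shift 4: eliminating its day and shift leaves {B, F, A, D}.
Day 1, shift 6: eliminating its day and shift leaves {B, F, A}.
Day 1, shift 7: eliminating its day and shift leaves {B, D}.
Day 2, shift 2: eliminating its day and shift leaves {F}.
Day 2, shift 5: eliminating its day and shift leaves {G}.
Day 3, shift 1: eliminating its day and shift leaves {A, G, E}.
Day 3, shift 4: eliminating its day and shift leaves {A, D, G}.
Day 3, shift 6: eliminating its day and shift leaves {A, E}.
Day 3, shift 7: eliminating its day and shift leaves {D, G}.
Day 4, shift 1: eliminating its day and shift leaves {F, G, E}.
Day 4, shift 2: eliminating its day and shift leaves {F, D}.
Day 4, shift 4: eliminating its day and shift leaves {F, D, G}.
Day 4, shift 6: eliminating its day and shift leaves {F, C, E}.
Day 4, shift 7: eliminating its day and shift leaves {C, D, G}.
Day 6, shift 4: eliminating its day and shift leaves {B, A, D}.
Day 6, shift 5: eliminating its day and shift leaves {D}.
Day 6, shift 6: eliminating its day and shift leaves {B, A}.
Day 7, shift 1: eliminating its day and shift leaves {F, G}.
Day 7, shift 4: eliminating its day and shift leaves {B, F, G}.
Day 7, shift 6: eliminating its day and shift leaves {B, F, C}.
Day 7, shift 7: eliminating its day and shift leaves {B, C, G}.
Enumerating the assignments across these blanks that avoid any day or shift repeat gives 7 completions.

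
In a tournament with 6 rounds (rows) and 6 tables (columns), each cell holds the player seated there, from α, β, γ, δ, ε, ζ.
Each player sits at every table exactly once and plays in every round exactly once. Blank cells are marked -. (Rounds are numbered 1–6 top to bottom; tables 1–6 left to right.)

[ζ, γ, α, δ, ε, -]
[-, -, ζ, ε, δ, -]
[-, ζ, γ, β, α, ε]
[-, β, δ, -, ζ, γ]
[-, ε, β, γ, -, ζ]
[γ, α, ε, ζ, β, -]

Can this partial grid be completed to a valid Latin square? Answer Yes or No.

Round 2, table 2: round 2 together with table 2 already contain {α, β, γ, δ, ε, ζ} — every symbol — so nothing can go there. The grid has no valid completion.

No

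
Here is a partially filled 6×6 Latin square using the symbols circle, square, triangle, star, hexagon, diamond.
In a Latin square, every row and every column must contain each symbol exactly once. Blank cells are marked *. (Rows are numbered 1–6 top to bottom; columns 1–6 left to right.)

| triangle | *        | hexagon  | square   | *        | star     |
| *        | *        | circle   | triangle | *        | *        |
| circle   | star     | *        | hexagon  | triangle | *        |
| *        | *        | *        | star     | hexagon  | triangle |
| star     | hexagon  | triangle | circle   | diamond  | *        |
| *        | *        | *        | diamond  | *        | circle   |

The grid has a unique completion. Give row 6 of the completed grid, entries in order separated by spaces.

Row 1, column 5: row 1 has {square, triangle, star, hexagon} and column 5 has {triangle, hexagon, diamond}, leaving only circle.
Row 1, column 2: row 1 has {circle, square, triangle, star, hexagon} and column 2 has {star, hexagon}, leaving only diamond.
Row 2, column 2: row 2 has {circle, triangle} and column 2 has {star, hexagon, diamond}, leaving only square.
Row 6, column 2: row 6 has {circle, diamond} and column 2 has {square, star, hexagon, diamond}, leaving only triangle.
Row 2, column 5: row 2 has {circle, square, triangle} and column 5 has {circle, triangle, hexagon, diamond}, leaving only star.
Row 6, column 5: row 6 has {circle, triangle, diamond} and column 5 has {circle, triangle, star, hexagon, diamond}, leaving only square.
Row 6, column 1: row 6 has {circle, square, triangle, diamond} and column 1 has {circle, triangle, star}, leaving only hexagon.
Row 6, column 3: row 6 has {circle, square, triangle, hexagon, diamond} and column 3 has {circle, triangle, hexagon}, leaving only star.
So row 6 reads: hexagon triangle star diamond square circle.

hexagon triangle star diamond square circle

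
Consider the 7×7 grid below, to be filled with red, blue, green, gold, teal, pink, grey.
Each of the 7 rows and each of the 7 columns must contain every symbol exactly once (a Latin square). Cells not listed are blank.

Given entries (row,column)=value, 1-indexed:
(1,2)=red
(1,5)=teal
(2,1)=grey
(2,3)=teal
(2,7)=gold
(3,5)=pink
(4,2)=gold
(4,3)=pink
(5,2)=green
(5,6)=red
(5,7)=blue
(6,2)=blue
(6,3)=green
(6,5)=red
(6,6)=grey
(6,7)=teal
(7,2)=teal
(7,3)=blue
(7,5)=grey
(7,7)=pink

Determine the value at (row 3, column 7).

green

Row 2, column 2: row 2 has {gold, teal, grey} and column 2 has {red, blue, green, gold, teal}, leaving only pink.
Row 3, column 2: row 3 has {pink} and column 2 has {red, blue, green, gold, teal, pink}, leaving only grey.
Row 5, column 5: row 5 has {red, blue, green} and column 5 has {red, teal, pink, grey}, leaving only gold.
Row 5, column 3: row 5 has {red, blue, green, gold} and column 3 has {blue, green, teal, pink}, leaving only grey.
Row 1, column 3: row 1 has {red, teal} and column 3 has {blue, green, teal, pink, grey}, leaving only gold.
Row 3, column 3: row 3 has {pink, grey} and column 3 has {blue, green, gold, teal, pink, grey}, leaving only red.
Row 3 already has {red, pink, grey} and column 7 already has {blue, gold, teal, pink}, so row 3, column 7 must be green.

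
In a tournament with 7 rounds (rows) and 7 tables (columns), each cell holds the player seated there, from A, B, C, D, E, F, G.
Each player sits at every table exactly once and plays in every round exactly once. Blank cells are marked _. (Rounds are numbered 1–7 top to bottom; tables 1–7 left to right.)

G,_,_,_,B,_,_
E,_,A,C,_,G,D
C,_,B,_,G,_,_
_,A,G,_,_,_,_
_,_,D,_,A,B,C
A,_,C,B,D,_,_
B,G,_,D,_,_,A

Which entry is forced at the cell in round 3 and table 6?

A

Round 2, table 5: round 2 has {A, C, D, E, G} and table 5 has {A, B, D, G}, leaving only F.
Round 2, table 2: round 2 has {A, C, D, E, F, G} and table 2 has {A, G}, leaving only B.
Round 5, table 1: round 5 has {A, B, C, D} and table 1 has {A, B, C, E, G}, leaving only F.
Round 4, table 1: round 4 has {A, G} and table 1 has {A, B, C, E, F, G}, leaving only D.
Round 5, table 2: round 5 has {A, B, C, D, F} and table 2 has {A, B, G}, leaving only E.
Round 5, table 4: round 5 has {A, B, C, D, E, F} and table 4 has {B, C, D}, leaving only G.
Round 6, table 2: round 6 has {A, B, C, D} and table 2 has {A, B, E, G}, leaving only F.
Round 3, table 2: round 3 has {B, C, G} and table 2 has {A, B, E, F, G}, leaving only D.
Round 1, table 2: round 1 has {B, G} and table 2 has {A, B, D, E, F, G}, leaving only C.
Round 6, table 6: round 6 has {A, B, C, D, F} and table 6 has {B, G}, leaving only E.
Round 6, table 7: round 6 has {A, B, C, D, E, F} and table 7 has {A, C, D}, leaving only G.
Round 3, table 6 is narrowed to {A, F}.
If it were F, then round 3, table 4 would be left with no valid symbol.
So round 3, table 6 must be A.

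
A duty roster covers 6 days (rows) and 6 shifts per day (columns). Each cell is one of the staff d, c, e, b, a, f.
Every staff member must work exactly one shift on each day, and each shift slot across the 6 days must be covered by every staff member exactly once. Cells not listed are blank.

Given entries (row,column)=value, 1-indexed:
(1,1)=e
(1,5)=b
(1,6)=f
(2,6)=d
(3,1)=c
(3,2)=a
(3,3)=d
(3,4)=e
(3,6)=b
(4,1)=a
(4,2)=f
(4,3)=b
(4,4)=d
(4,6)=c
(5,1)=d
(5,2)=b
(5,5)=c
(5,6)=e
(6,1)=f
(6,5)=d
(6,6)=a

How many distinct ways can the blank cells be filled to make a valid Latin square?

Day 1, shift 2: eliminating its day and shift leaves {d, c}.
Day 1, shift 3: eliminating its day and shift leaves {c, a}.
Day 1, shift 4: eliminating its day and shift leaves {c, a}.
Day 2, shift 1: eliminating its day and shift leaves {b}.
Day 2, shift 2: eliminating its day and shift leaves {c, e}.
Day 2, shift 3: eliminating its day and shift leaves {c, e, a, f}.
Day 2, shift 4: eliminating its day and shift leaves {c, b, a, f}.
Day 2, shift 5: eliminating its day and shift leaves {e, a, f}.
Day 3, shift 5: eliminating its day and shift leaves {f}.
Day 4, shift 5: eliminating its day and shift leaves {e}.
Day 5, shift 3: eliminating its day and shift leaves {a, f}.
Day 5, shift 4: eliminating its day and shift leaves {a, f}.
Day 6, shift 2: eliminating its day and shift leaves {c, e}.
Day 6, shift 3: eliminating its day and shift leaves {c, e}.
Day 6, shift 4: eliminating its day and shift leaves {c, b}.
Enumerating the assignments across these blanks that avoid any day or shift repeat gives 3 completions.

3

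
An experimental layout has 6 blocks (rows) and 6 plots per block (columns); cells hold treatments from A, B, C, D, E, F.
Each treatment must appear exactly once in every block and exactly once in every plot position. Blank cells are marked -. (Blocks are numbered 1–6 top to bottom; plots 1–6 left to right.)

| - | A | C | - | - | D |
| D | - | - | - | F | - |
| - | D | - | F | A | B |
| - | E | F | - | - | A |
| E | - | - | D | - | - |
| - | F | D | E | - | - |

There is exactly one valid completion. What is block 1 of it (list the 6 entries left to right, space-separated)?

Block 1, plot 4: block 1 has {A, C, D} and plot 4 has {D, E, F}, leaving only B.
Block 1, plot 1: block 1 has {A, B, C, D} and plot 1 has {D, E}, leaving only F.
Block 1, plot 5: block 1 has {A, B, C, D, F} and plot 5 has {A, F}, leaving only E.
So block 1 reads: F A C B E D.

F A C B E D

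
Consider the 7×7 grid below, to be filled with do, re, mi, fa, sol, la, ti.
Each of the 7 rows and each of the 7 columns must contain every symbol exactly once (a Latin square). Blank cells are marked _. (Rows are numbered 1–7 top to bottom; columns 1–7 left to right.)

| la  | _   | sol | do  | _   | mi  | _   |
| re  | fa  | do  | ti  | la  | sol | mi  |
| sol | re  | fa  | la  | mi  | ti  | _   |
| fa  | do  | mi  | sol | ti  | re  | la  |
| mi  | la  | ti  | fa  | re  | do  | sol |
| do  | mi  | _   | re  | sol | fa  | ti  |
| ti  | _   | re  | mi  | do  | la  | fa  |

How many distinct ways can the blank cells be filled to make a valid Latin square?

1

Row 1, column 2: eliminating its row and column leaves {ti}.
Row 1, column 5: eliminating its row and column leaves {fa}.
Row 1, column 7: eliminating its row and column leaves {re}.
Row 3, column 7: eliminating its row and column leaves {do}.
Row 6, column 3: eliminating its row and column leaves {la}.
Row 7, column 2: eliminating its row and column leaves {sol}.
Only one assignment across all blanks avoids any row or column repeat, giving 1 completion.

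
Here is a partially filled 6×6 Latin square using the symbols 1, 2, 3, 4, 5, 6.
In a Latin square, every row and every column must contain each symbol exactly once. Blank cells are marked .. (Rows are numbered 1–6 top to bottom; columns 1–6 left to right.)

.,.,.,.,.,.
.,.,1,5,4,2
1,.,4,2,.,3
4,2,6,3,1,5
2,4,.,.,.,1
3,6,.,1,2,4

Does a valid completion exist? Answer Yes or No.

No row or column among the givens repeats a symbol, and propagating forced cells runs into no contradiction.
One valid completion exists (for instance, 5 1 2 4 3 6 / 6 3 1 5 4 2 / 1 5 4 2 6 3 / 4 2 6 3 1 5 / 2 4 3 6 5 1 / 3 6 5 1 2 4).

Yes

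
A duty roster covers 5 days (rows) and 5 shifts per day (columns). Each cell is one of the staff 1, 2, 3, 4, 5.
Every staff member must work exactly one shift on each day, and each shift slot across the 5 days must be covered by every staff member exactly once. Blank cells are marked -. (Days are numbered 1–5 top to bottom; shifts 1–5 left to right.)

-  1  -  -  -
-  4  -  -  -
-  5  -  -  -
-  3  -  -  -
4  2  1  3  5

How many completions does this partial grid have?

56

Day 1, shift 1: eliminating its day and shift leaves {2, 3, 5}.
Day 1, shift 3: eliminating its day and shift leaves {2, 3, 4, 5}.
Day 1, shift 4: eliminating its day and shift leaves {2, 4, 5}.
Day 1, shift 5: eliminating its day and shift leaves {2, 3, 4}.
Day 2, shift 1: eliminating its day and shift leaves {1, 2, 3, 5}.
Day 2, shift 3: eliminating its day and shift leaves {2, 3, 5}.
Day 2, shift 4: eliminating its day and shift leaves {1, 2, 5}.
Day 2, shift 5: eliminating its day and shift leaves {1, 2, 3}.
Day 3, shift 1: eliminating its day and shift leaves {1, 2, 3}.
Day 3, shift 3: eliminating its day and shift leaves {2, 3, 4}.
Day 3, shift 4: eliminating its day and shift leaves {1, 2, 4}.
Day 3, shift 5: eliminating its day and shift leaves {1, 2, 3, 4}.
Day 4, shift 1: eliminating its day and shift leaves {1, 2, 5}.
Day 4, shift 3: eliminating its day and shift leaves {2, 4, 5}.
Day 4, shift 4: eliminating its day and shift leaves {1, 2, 4, 5}.
Day 4, shift 5: eliminating its day and shift leaves {1, 2, 4}.
Enumerating the assignments across these blanks that avoid any day or shift repeat gives 56 completions.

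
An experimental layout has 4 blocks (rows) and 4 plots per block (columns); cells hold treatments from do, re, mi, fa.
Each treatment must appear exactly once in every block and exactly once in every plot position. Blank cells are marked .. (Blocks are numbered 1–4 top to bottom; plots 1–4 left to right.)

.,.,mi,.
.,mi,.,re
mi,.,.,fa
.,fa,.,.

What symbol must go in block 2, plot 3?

fa

Block 1, plot 4: block 1 has {mi} and plot 4 has {re, fa}, leaving only do.
Block 1, plot 2: block 1 has {do, mi} and plot 2 has {mi, fa}, leaving only re.
Block 1, plot 1: block 1 has {do, re, mi} and plot 1 has {mi}, leaving only fa.
Block 2, plot 1: block 2 has {re, mi} and plot 1 has {mi, fa}, leaving only do.
Block 2 already has {do, re, mi} and plot 3 already has {mi}, so block 2, plot 3 must be fa.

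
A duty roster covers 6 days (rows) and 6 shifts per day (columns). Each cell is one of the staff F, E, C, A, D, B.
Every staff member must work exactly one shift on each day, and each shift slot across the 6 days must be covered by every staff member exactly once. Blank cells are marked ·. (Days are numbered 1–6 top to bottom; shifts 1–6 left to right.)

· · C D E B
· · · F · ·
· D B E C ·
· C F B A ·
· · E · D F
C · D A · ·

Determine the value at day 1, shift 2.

Day 2, shift 3: day 2 has {F} and shift 3 has {F, E, C, D, B}, leaving only A.
Day 2, shift 5: day 2 has {F, A} and shift 5 has {E, C, A, D}, leaving only B.
Day 2, shift 2: day 2 has {F, A, B} and shift 2 has {C, D}, leaving only E.
Day 2, shift 1: day 2 has {F, E, A, B} and shift 1 has {C}, leaving only D.
Day 2, shift 6: day 2 has {F, E, A, D, B} and shift 6 has {F, B}, leaving only C.
Day 3, shift 6: day 3 has {E, C, D, B} and shift 6 has {F, C, B}, leaving only A.
Day 3, shift 1: day 3 has {E, C, A, D, B} and shift 1 has {C, D}, leaving only F.
Day 1, shift 1: day 1 has {E, C, D, B} and shift 1 has {F, C, D}, leaving only A.
Day 1 already has {E, C, A, D, B} and shift 2 already has {E, C, D}, so day 1, shift 2 must be F.

F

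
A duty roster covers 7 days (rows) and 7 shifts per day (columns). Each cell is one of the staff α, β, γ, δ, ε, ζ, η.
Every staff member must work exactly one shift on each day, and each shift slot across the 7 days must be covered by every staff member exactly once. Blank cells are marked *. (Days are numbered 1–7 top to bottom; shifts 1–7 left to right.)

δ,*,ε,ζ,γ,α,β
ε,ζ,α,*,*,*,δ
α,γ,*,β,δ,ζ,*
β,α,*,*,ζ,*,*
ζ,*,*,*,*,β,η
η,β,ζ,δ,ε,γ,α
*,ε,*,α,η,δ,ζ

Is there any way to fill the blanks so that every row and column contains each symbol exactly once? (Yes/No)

Yes

No day or shift among the givens repeats a symbol, and propagating forced cells runs into no contradiction.
One valid completion exists (for instance, δ η ε ζ γ α β / ε ζ α γ β η δ / α γ η β δ ζ ε / β α δ η ζ ε γ / ζ δ γ ε α β η / η β ζ δ ε γ α / γ ε β α η δ ζ).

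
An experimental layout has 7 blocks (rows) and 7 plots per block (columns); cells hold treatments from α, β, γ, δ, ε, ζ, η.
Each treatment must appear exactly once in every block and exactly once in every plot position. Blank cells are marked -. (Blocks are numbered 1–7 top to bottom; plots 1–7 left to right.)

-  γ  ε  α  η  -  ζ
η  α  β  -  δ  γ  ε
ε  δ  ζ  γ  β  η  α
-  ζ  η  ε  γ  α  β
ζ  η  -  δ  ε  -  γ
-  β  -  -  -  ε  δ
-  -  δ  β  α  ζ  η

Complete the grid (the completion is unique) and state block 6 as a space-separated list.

α β γ η ζ ε δ

Block 6, plot 5: block 6 has {β, δ, ε} and plot 5 has {α, β, γ, δ, ε, η}, leaving only ζ.
Block 6, plot 4: block 6 has {β, δ, ε, ζ} and plot 4 has {α, β, γ, δ, ε}, leaving only η.
Block 2, plot 4: block 2 has {α, β, γ, δ, ε, η} and plot 4 has {α, β, γ, δ, ε, η}, leaving only ζ.
Block 4, plot 1: block 4 has {α, β, γ, ε, ζ, η} and plot 1 has {ε, ζ, η}, leaving only δ.
Block 1, plot 1: block 1 has {α, γ, ε, ζ, η} and plot 1 has {δ, ε, ζ, η}, leaving only β.
Block 1, plot 6: block 1 has {α, β, γ, ε, ζ, η} and plot 6 has {α, γ, ε, ζ, η}, leaving only δ.
Block 5, plot 3: block 5 has {γ, δ, ε, ζ, η} and plot 3 has {β, δ, ε, ζ, η}, leaving only α.
Block 6, plot 3: block 6 has {β, δ, ε, ζ, η} and plot 3 has {α, β, δ, ε, ζ, η}, leaving only γ.
Block 6, plot 1: block 6 has {β, γ, δ, ε, ζ, η} and plot 1 has {β, δ, ε, ζ, η}, leaving only α.
So block 6 reads: α β γ η ζ ε δ.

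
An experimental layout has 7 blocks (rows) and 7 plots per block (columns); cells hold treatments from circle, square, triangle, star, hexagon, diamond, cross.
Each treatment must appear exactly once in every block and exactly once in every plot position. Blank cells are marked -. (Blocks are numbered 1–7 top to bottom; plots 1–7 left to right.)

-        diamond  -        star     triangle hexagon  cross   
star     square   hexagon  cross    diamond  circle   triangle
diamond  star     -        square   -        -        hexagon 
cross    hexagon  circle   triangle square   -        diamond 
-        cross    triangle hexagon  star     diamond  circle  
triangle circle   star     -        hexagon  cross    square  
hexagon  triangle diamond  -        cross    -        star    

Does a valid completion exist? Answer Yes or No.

No block or plot among the givens repeats a symbol, and propagating forced cells runs into no contradiction.
One valid completion exists (for instance, circle diamond square star triangle hexagon cross / star square hexagon cross diamond circle triangle / diamond star cross square circle triangle hexagon / cross hexagon circle triangle square star diamond / square cross triangle hexagon star diamond circle / triangle circle star diamond hexagon cross square / hexagon triangle diamond circle cross square star).

Yes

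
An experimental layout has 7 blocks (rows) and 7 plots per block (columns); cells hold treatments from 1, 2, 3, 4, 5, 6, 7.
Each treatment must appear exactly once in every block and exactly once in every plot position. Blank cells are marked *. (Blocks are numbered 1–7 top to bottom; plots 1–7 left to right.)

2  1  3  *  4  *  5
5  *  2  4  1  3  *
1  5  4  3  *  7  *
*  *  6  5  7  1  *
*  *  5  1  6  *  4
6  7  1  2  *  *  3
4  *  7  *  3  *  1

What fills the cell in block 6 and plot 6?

Block 1, plot 6: block 1 has {1, 2, 3, 4, 5} and plot 6 has {1, 3, 7}, leaving only 6.
Block 1, plot 4: block 1 has {1, 2, 3, 4, 5, 6} and plot 4 has {1, 2, 3, 4, 5}, leaving only 7.
Block 2, plot 2: block 2 has {1, 2, 3, 4, 5} and plot 2 has {1, 5, 7}, leaving only 6.
Block 2, plot 7: block 2 has {1, 2, 3, 4, 5, 6} and plot 7 has {1, 3, 4, 5}, leaving only 7.
Block 3, plot 5: block 3 has {1, 3, 4, 5, 7} and plot 5 has {1, 3, 4, 6, 7}, leaving only 2.
Block 3, plot 7: block 3 has {1, 2, 3, 4, 5, 7} and plot 7 has {1, 3, 4, 5, 7}, leaving only 6.
Block 4, plot 1: block 4 has {1, 5, 6, 7} and plot 1 has {1, 2, 4, 5, 6}, leaving only 3.
Block 4, plot 7: block 4 has {1, 3, 5, 6, 7} and plot 7 has {1, 3, 4, 5, 6, 7}, leaving only 2.
Block 4, plot 2: block 4 has {1, 2, 3, 5, 6, 7} and plot 2 has {1, 5, 6, 7}, leaving only 4.
Block 5, plot 1: block 5 has {1, 4, 5, 6} and plot 1 has {1, 2, 3, 4, 5, 6}, leaving only 7.
Block 5, plot 6: block 5 has {1, 4, 5, 6, 7} and plot 6 has {1, 3, 6, 7}, leaving only 2.
Block 5, plot 2: block 5 has {1, 2, 4, 5, 6, 7} and plot 2 has {1, 4, 5, 6, 7}, leaving only 3.
Block 6, plot 5: block 6 has {1, 2, 3, 6, 7} and plot 5 has {1, 2, 3, 4, 6, 7}, leaving only 5.
Block 6 already has {1, 2, 3, 5, 6, 7} and plot 6 already has {1, 2, 3, 6, 7}, so block 6, plot 6 must be 4.

4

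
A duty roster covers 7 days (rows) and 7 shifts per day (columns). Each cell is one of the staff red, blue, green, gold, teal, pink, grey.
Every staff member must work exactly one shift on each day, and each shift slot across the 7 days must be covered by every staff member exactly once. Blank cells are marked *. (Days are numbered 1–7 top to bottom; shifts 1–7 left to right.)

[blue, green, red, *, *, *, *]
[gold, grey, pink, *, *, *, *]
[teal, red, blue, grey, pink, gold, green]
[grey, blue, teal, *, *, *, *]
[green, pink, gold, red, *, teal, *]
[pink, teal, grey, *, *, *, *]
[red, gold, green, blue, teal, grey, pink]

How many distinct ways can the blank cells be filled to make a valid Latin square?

7

Day 1, shift 4: eliminating its day and shift leaves {gold, teal, pink}.
Day 1, shift 5: eliminating its day and shift leaves {gold, grey}.
Day 1, shift 6: eliminating its day and shift leaves {pink}.
Day 1, shift 7: eliminating its day and shift leaves {gold, teal, grey}.
Day 2, shift 4: eliminating its day and shift leaves {green, teal}.
Day 2, shift 5: eliminating its day and shift leaves {red, blue, green}.
Day 2, shift 6: eliminating its day and shift leaves {red, blue, green}.
Day 2, shift 7: eliminating its day and shift leaves {red, blue, teal}.
Day 4, shift 4: eliminating its day and shift leaves {green, gold, pink}.
Day 4, shift 5: eliminating its day and shift leaves {red, green, gold}.
Day 4, shift 6: eliminating its day and shift leaves {red, green, pink}.
Day 4, shift 7: eliminating its day and shift leaves {red, gold}.
Day 5, shift 5: eliminating its day and shift leaves {blue, grey}.
Day 5, shift 7: eliminating its day and shift leaves {blue, grey}.
Day 6, shift 4: eliminating its day and shift leaves {green, gold}.
Day 6, shift 5: eliminating its day and shift leaves {red, blue, green, gold}.
Day 6, shift 6: eliminating its day and shift leaves {red, blue, green}.
Day 6, shift 7: eliminating its day and shift leaves {red, blue, gold}.
Enumerating the assignments across these blanks that avoid any day or shift repeat gives 7 completions.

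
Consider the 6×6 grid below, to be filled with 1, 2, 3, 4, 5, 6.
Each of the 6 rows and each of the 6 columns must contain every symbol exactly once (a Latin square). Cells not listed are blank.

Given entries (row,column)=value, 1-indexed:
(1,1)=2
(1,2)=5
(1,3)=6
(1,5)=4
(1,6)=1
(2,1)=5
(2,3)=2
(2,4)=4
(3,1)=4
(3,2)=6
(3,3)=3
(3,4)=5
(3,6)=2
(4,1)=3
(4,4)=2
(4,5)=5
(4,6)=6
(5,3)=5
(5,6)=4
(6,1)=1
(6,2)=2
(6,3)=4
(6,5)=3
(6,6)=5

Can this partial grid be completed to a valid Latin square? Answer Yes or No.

Yes

No row or column among the givens repeats a symbol, and propagating forced cells runs into no contradiction.
One valid completion exists (for instance, 2 5 6 3 4 1 / 5 1 2 4 6 3 / 4 6 3 5 1 2 / 3 4 1 2 5 6 / 6 3 5 1 2 4 / 1 2 4 6 3 5).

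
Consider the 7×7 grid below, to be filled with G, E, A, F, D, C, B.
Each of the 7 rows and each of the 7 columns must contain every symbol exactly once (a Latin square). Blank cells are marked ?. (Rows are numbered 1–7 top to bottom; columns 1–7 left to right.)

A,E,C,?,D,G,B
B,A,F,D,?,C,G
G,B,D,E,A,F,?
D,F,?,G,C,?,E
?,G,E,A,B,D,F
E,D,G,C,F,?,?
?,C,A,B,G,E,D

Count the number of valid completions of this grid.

Row 1, column 4: eliminating its row and column leaves {F}.
Row 2, column 5: eliminating its row and column leaves {E}.
Row 3, column 7: eliminating its row and column leaves {C}.
Row 4, column 3: eliminating its row and column leaves {B}.
Row 4, column 6: eliminating its row and column leaves {A, B}.
Row 5, column 1: eliminating its row and column leaves {C}.
Row 6, column 6: eliminating its row and column leaves {A, B}.
Row 6, column 7: eliminating its row and column leaves {A}.
Row 7, column 1: eliminating its row and column leaves {F}.
Only one assignment across all blanks avoids any row or column repeat, giving 1 completion.

1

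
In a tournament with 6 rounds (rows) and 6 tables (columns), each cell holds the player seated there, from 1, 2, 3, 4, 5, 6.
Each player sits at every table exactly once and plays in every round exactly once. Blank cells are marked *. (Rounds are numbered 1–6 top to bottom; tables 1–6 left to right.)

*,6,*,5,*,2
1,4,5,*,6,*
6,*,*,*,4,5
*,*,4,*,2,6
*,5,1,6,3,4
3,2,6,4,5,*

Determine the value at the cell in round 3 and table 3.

Round 1, table 1: round 1 has {2, 5, 6} and table 1 has {1, 3, 6}, leaving only 4.
Round 1, table 3: round 1 has {2, 4, 5, 6} and table 3 has {1, 4, 5, 6}, leaving only 3.
Round 3 already has {4, 5, 6} and table 3 already has {1, 3, 4, 5, 6}, so round 3, table 3 must be 2.

2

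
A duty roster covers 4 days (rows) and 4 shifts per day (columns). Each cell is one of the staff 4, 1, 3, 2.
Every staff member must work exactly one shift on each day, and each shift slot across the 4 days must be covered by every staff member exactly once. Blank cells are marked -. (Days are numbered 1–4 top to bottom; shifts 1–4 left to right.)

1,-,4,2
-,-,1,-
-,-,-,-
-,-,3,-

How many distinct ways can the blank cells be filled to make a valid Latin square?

Day 1, shift 2: eliminating its day and shift leaves {3}.
Day 2, shift 1: eliminating its day and shift leaves {4, 3, 2}.
Day 2, shift 2: eliminating its day and shift leaves {4, 3, 2}.
Day 2, shift 4: eliminating its day and shift leaves {4, 3}.
Day 3, shift 1: eliminating its day and shift leaves {4, 3, 2}.
Day 3, shift 2: eliminating its day and shift leaves {4, 1, 3, 2}.
Day 3, shift 3: eliminating its day and shift leaves {2}.
Day 3, shift 4: eliminating its day and shift leaves {4, 1, 3}.
Day 4, shift 1: eliminating its day and shift leaves {4, 2}.
Day 4, shift 2: eliminating its day and shift leaves {4, 1, 2}.
Day 4, shift 4: eliminating its day and shift leaves {4, 1}.
Enumerating the assignments across these blanks that avoid any day or shift repeat gives 4 completions.

4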